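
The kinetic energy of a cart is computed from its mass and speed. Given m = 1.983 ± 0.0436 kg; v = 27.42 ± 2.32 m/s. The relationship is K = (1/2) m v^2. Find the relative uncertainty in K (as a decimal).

For a monomial K ∝ m, v^2, fractional errors add in quadrature:
  (1·δm/m)² = (1×0.0220)² = 0.000483;  (2·δv/v)² = (2×0.0846)² = 0.0286
δK/K = √(0.0291) = 0.171

0.171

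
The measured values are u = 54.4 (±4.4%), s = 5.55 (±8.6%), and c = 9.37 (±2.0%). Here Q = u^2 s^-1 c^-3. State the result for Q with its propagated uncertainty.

Relative error in a monomial: (δQ/Q)² = Σ (nᵢ · δxᵢ/xᵢ)².
  (2·δu/u)² = (2×0.0440)² = 0.00774;  (-1·δs/s)² = (-1×0.0860)² = 0.00740;  (-3·δc/c)² = (-3×0.0200)² = 0.00360
δQ/Q = √(0.0187) = 0.137
Q = 0.648, so δQ = 0.137 × 0.648 = 0.0887.

0.648 ± 0.0887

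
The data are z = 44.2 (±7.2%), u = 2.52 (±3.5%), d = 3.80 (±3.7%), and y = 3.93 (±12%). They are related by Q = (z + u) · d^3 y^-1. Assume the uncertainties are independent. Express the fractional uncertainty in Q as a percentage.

Let w = z + u = 46.7. δw = √(δz² + δu²) = √(10.1 + 0.00778) = 3.18, so δw/w = 0.0681.
Q is then a monomial in w, d, y:
δQ/Q = √((δw/w)² + (3·δd/d)² + (-1·δy/y)²) = √(0.00464 + 0.0123 + 0.0144) = 0.177

17.7%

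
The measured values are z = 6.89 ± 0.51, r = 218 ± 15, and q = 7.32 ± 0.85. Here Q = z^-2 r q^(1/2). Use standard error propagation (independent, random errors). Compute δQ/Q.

Products/powers → add relative errors in quadrature, weighted by exponent:
  (-2·δz/z)² = (-2×0.0740)² = 0.0219;  (1·δr/r)² = (1×0.0688)² = 0.00473;  (½·δq/q)² = (0.5×0.116)² = 0.00337
δQ/Q = √(0.0300) = 0.173

0.173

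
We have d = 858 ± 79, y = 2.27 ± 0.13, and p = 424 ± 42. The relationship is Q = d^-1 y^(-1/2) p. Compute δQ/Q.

0.138

Each factor contributes (exponent × relative error)² to (δQ/Q)²:
  (-1·δd/d)² = (-1×0.0921)² = 0.00848;  (−½·δy/y)² = (-0.5×0.0573)² = 0.000820;  (1·δp/p)² = (1×0.0991)² = 0.00981
δQ/Q = √(0.0191) = 0.138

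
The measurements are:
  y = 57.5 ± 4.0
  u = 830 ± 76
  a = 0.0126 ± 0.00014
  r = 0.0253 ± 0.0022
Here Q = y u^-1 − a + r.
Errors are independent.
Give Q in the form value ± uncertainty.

0.0820 ± 0.00827

Let p = y·u^-1 = 0.0693. δp/p = √((1·δy/y)² + (-1·δu/u)²) = √(0.00484 + 0.00838) = 0.115, so δp = 0.00797.
Q = p − a + r: δQ = √(δp² + δa² + δr²) = √(6.35e-05 + 1.96e-08 + 4.84e-06) = 0.00827
Q = 0.0820.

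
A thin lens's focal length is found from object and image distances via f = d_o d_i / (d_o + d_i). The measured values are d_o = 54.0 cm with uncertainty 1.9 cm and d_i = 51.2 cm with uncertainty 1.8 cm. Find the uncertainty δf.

0.654 cm

∂f/∂d_o = (d_i/(d_o+d_i))² = 0.237;  ∂f/∂d_i = (d_o/(d_o+d_i))² = 0.263
δf = √((∂f/∂d_o · δd_o)² + (∂f/∂d_i · δd_i)²) = √(0.203 + 0.225) = 0.654 cm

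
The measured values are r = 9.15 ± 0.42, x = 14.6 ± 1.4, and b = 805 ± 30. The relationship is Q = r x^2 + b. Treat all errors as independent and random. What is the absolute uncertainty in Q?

386

Let p = r·x^2 = 1950. δp/p = √((1·δr/r)² + (2·δx/x)²) = √(0.00211 + 0.0368) = 0.197, so δp = 385.
Q = p + b: δQ = √(δp² + δb²) = √(1.48e+05 + 900) = 386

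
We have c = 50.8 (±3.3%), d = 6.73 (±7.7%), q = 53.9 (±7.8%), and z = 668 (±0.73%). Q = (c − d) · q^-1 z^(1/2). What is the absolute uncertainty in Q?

1.85

Let u = c − d = 44.1. δu = √(δc² + δd²) = √(2.81 + 0.269) = 1.75, so δu/u = 0.0398.
Q is then a monomial in u, q, z:
δQ/Q = √((δu/u)² + (-1·δq/q)² + (½·δz/z)²) = √(0.00159 + 0.00608 + 1.33e-05) = 0.0877
Q = 21.1, so δQ = 0.0877 × 21.1 = 1.85.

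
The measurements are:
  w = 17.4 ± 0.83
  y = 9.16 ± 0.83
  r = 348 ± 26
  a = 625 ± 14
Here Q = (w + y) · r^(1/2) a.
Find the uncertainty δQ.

19200

Let u = w + y = 26.6. δu = √(δw² + δy²) = √(0.689 + 0.689) = 1.17, so δu/u = 0.0442.
Q is then a monomial in u, r, a:
δQ/Q = √((δu/u)² + (½·δr/r)² + (1·δa/a)²) = √(0.00195 + 0.00140 + 0.000502) = 0.0621
Q = 3.1e+05, so δQ = 0.0621 × 3.1e+05 = 19200.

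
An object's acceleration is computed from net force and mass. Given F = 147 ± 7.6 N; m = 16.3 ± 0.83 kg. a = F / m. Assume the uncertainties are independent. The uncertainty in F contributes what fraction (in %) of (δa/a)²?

(δa/a)² = (1·δF/F)² + (-1·δm/m)²
  F term: (1×0.0517)² = 0.00267
  m term: (-1×0.0509)² = 0.00259
Total = 0.00527. Share from F = 0.00267/0.00527 = 0.508.

50.8%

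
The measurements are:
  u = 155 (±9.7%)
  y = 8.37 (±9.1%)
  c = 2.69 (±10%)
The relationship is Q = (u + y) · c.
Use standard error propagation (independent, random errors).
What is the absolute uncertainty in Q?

59.8

Let w = u + y = 163. δw = √(δu² + δy²) = √(226 + 0.580) = 15.1, so δw/w = 0.0921.
Q is then a monomial in w, c:
δQ/Q = √((δw/w)² + (1·δc/c)²) = √(0.00849 + 0.0100) = 0.136
Q = 439, so δQ = 0.136 × 439 = 59.8.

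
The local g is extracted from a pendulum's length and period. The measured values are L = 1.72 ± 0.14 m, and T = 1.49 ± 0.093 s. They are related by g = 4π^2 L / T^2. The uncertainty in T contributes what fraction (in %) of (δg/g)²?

(δg/g)² = (1·δL/L)² + (-2·δT/T)²
  L term: (1×0.0814)² = 0.00663
  T term: (-2×0.0624)² = 0.0156
Total = 0.0222. Share from T = 0.0156/0.0222 = 0.702.

70.2%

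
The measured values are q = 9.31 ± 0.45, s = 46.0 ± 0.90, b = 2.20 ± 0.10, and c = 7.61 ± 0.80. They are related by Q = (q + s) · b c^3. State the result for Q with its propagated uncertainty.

53600 ± 17100

Let u = q + s = 55.3. δu = √(δq² + δs²) = √(0.203 + 0.810) = 1.01, so δu/u = 0.0182.
Q is then a monomial in u, b, c:
δQ/Q = √((δu/u)² + (1·δb/b)² + (3·δc/c)²) = √(0.000331 + 0.00207 + 0.0995) = 0.319
Q = 53600, so δQ = 0.319 × 53600 = 17100.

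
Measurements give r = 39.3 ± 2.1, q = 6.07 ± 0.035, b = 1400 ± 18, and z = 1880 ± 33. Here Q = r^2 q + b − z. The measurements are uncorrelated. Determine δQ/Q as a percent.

Let p = r^2·q = 9380. δp/p = √((2·δr/r)² + (1·δq/q)²) = √(0.0114 + 3.32e-05) = 0.107, so δp = 1000.
Q = p + b − z: δQ = √(δp² + δb² + δz²) = √(1.01e+06 + 324 + 1090) = 1000
Q = 8900, so δQ/Q = 1000/8900 = 0.113.

11.3%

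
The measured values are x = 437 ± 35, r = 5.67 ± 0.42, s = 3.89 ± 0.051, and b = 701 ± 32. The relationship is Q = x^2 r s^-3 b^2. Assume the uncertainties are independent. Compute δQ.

Since Q is a product/quotient, work with relative uncertainties:
  (2·δx/x)² = (2×0.0801)² = 0.0257;  (1·δr/r)² = (1×0.0741)² = 0.00549;  (-3·δs/s)² = (-3×0.0131)² = 0.00155;  (2·δb/b)² = (2×0.0456)² = 0.00834
δQ/Q = √(0.0410) = 0.203
Q = 9.04e+09, so δQ = 0.203 × 9.04e+09 = 1.83e+09.

1.83e+09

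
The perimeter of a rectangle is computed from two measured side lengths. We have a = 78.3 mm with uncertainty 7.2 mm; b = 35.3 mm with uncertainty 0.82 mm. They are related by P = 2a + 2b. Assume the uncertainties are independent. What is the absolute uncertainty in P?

14.5 mm

Absolute uncertainties add in quadrature for a linear combination:
  (2·δa)² = 207;  (2·δb)² = 2.69
δP = √(210) = 14.5 mm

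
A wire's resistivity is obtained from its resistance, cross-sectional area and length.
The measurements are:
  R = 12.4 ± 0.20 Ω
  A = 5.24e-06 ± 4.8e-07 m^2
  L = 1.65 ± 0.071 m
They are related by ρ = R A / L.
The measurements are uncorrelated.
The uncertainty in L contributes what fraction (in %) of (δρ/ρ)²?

(δρ/ρ)² = (1·δR/R)² + (1·δA/A)² + (-1·δL/L)²
  R term: (1×0.0161)² = 0.000260
  A term: (1×0.0916)² = 0.00839
  L term: (-1×0.0430)² = 0.00185
Total = 0.0105. Share from L = 0.00185/0.0105 = 0.176.

17.6%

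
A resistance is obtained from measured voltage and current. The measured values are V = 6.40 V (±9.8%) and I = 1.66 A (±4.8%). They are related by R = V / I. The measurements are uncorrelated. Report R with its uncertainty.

3.86 ± 0.421 Ω

Each factor contributes (exponent × relative error)² to (δR/R)²:
  (1·δV/V)² = (1×0.0980)² = 0.00960;  (-1·δI/I)² = (-1×0.0480)² = 0.00230
δR/R = √(0.0119) = 0.109
R = 3.86 Ω, so δR = 0.109 × 3.86 = 0.421 Ω.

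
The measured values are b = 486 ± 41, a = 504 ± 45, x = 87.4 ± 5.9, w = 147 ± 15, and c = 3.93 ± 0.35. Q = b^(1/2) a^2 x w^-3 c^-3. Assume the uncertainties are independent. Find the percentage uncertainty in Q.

Each factor contributes (exponent × relative error)² to (δQ/Q)²:
  (½·δb/b)² = (0.5×0.0844)² = 0.00178;  (2·δa/a)² = (2×0.0893)² = 0.0319;  (1·δx/x)² = (1×0.0675)² = 0.00456;  (-3·δw/w)² = (-3×0.102)² = 0.0937;  (-3·δc/c)² = (-3×0.0891)² = 0.0714
δQ/Q = √(0.203) = 0.451

45.1%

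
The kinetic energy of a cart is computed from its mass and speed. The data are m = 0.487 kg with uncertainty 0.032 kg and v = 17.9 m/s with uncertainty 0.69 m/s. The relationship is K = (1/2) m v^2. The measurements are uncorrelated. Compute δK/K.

For a monomial K ∝ m, v^2, fractional errors add in quadrature:
  (1·δm/m)² = (1×0.0657)² = 0.00432;  (2·δv/v)² = (2×0.0385)² = 0.00594
δK/K = √(0.0103) = 0.101

0.101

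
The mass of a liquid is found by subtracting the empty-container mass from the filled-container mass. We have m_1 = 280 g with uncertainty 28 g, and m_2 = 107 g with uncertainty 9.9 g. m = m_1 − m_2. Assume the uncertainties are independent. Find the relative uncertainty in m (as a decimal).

Sums and differences: (δm)² = Σ (cᵢ δxᵢ)².
  (δm_1)² = 784;  (δm_2)² = 98.0
δm = √(882) = 29.7 g
m = 173 g, so δm/m = 29.7/173 = 0.172.

0.172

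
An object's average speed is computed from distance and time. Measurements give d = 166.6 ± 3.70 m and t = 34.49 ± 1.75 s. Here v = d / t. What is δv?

0.268 m/s

v is a product of powers, so relative uncertainties combine in quadrature:
  (1·δd/d)² = (1×0.0222)² = 0.000493;  (-1·δt/t)² = (-1×0.0507)² = 0.00257
δv/v = √(0.00307) = 0.0554
v = 4.830 m/s, so δv = 0.0554 × 4.830 = 0.268 m/s.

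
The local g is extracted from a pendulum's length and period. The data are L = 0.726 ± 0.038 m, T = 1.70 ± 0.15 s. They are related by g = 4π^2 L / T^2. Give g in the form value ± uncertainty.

9.92 ± 1.83 m/s^2

Relative error in a monomial: (δg/g)² = Σ (nᵢ · δxᵢ/xᵢ)².
  (1·δL/L)² = (1×0.0523)² = 0.00274;  (-2·δT/T)² = (-2×0.0882)² = 0.0311
δg/g = √(0.0339) = 0.184
g = 9.92 m/s^2, so δg = 0.184 × 9.92 = 1.83 m/s^2.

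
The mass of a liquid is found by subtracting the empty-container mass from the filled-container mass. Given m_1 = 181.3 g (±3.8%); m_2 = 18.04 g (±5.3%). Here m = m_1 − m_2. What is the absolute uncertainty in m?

For a sum/difference, combine absolute errors in quadrature:
  (δm_1)² = 47.5;  (δm_2)² = 0.914
δm = √(48.4) = 6.96 g

6.96 g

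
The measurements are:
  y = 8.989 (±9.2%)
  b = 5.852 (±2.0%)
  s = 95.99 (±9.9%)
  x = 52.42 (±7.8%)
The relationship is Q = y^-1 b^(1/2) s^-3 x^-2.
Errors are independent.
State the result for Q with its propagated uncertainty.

Relative error in a monomial: (δQ/Q)² = Σ (nᵢ · δxᵢ/xᵢ)².
  (-1·δy/y)² = (-1×0.0920)² = 0.00846;  (½·δb/b)² = (0.5×0.0200)² = 0.000100;  (-3·δs/s)² = (-3×0.0990)² = 0.0882;  (-2·δx/x)² = (-2×0.0780)² = 0.0243
δQ/Q = √(0.121) = 0.348
Q = 1.107e-10, so δQ = 0.348 × 1.107e-10 = 3.85e-11.

(1.107 ± 0.385) × 10^-10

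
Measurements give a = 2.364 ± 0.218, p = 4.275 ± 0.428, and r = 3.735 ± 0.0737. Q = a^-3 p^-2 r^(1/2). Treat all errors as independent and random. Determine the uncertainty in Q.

Q is a product of powers, so relative uncertainties combine in quadrature:
  (-3·δa/a)² = (-3×0.0922)² = 0.0765;  (-2·δp/p)² = (-2×0.100)² = 0.0401;  (½·δr/r)² = (0.5×0.0197)² = 9.73e-05
δQ/Q = √(0.117) = 0.342
Q = 0.008004, so δQ = 0.342 × 0.008004 = 0.00273.

0.00273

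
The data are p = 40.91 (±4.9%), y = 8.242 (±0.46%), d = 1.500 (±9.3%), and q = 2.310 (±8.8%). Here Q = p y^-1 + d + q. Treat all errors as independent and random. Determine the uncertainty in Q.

0.347

Let w = p·y^-1 = 4.964. δw/w = √((1·δp/p)² + (-1·δy/y)²) = √(0.00240 + 2.12e-05) = 0.0492, so δw = 0.244.
Q = w + d + q: δQ = √(δw² + δd² + δq²) = √(0.0597 + 0.0195 + 0.0413) = 0.347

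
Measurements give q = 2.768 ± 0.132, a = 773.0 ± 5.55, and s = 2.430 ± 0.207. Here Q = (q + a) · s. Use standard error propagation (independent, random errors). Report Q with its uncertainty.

Let u = q + a = 775.8. δu = √(δq² + δa²) = √(0.0174 + 30.8) = 5.55, so δu/u = 0.00716.
Q is then a monomial in u, s:
δQ/Q = √((δu/u)² + (1·δs/s)²) = √(5.12e-05 + 0.00726) = 0.0855
Q = 1885, so δQ = 0.0855 × 1885 = 161.

1885 ± 161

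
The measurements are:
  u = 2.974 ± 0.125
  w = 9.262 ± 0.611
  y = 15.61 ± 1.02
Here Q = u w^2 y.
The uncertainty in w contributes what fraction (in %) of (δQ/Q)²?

(δQ/Q)² = (1·δu/u)² + (2·δw/w)² + (1·δy/y)²
  u term: (1×0.0420)² = 0.00177
  w term: (2×0.0660)² = 0.0174
  y term: (1×0.0653)² = 0.00427
Total = 0.0234. Share from w = 0.0174/0.0234 = 0.743.

74.3%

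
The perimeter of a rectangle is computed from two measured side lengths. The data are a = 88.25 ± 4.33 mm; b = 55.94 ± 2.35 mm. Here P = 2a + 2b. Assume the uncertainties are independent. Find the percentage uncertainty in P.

3.42%

P is a linear combination, so absolute uncertainties add in quadrature:
  (2·δa)² = 75.0;  (2·δb)² = 22.1
δP = √(97.1) = 9.85 mm
P = 288.4 mm, so δP/P = 9.85/288.4 = 0.0342.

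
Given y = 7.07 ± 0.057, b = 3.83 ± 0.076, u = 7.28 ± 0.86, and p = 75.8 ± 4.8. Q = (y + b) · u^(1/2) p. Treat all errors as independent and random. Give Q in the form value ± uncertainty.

Let w = y + b = 10.9. δw = √(δy² + δb²) = √(0.00325 + 0.00578) = 0.0950, so δw/w = 0.00872.
Q is then a monomial in w, u, p:
δQ/Q = √((δw/w)² + (½·δu/u)² + (1·δp/p)²) = √(7.6e-05 + 0.00349 + 0.00401) = 0.0870
Q = 2230, so δQ = 0.0870 × 2230 = 194.

2230 ± 194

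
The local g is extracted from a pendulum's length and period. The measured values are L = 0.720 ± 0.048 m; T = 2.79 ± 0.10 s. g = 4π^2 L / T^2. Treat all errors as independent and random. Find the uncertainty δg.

0.357 m/s^2

Each factor contributes (exponent × relative error)² to (δg/g)²:
  (1·δL/L)² = (1×0.0667)² = 0.00444;  (-2·δT/T)² = (-2×0.0358)² = 0.00514
δg/g = √(0.00958) = 0.0979
g = 3.65 m/s^2, so δg = 0.0979 × 3.65 = 0.357 m/s^2.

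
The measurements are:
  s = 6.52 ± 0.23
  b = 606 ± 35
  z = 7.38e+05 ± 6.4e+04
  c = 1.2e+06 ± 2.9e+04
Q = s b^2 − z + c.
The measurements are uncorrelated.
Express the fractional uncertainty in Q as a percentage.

10.4%

Let p = s·b^2 = 2.39e+06. δp/p = √((1·δs/s)² + (2·δb/b)²) = √(0.00124 + 0.0133) = 0.121, so δp = 2.89e+05.
Q = p − z + c: δQ = √(δp² + δz² + δc²) = √(8.36e+10 + 4.1e+09 + 8.41e+08) = 2.98e+05
Q = 2.86e+06, so δQ/Q = 2.98e+05/2.86e+06 = 0.104.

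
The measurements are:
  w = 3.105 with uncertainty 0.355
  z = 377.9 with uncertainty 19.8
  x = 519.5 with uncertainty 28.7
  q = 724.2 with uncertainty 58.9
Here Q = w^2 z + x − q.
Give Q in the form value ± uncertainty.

3439 ± 857

Let p = w^2·z = 3643. δp/p = √((2·δw/w)² + (1·δz/z)²) = √(0.0523 + 0.00275) = 0.235, so δp = 855.
Q = p + x − q: δQ = √(δp² + δx² + δq²) = √(7.3e+05 + 824 + 3470) = 857
Q = 3439.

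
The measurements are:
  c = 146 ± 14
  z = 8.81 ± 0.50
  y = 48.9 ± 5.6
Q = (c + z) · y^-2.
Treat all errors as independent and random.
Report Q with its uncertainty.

0.0647 ± 0.0159

Let u = c + z = 155. δu = √(δc² + δz²) = √(196 + 0.250) = 14.0, so δu/u = 0.0905.
Q is then a monomial in u, y:
δQ/Q = √((δu/u)² + (-2·δy/y)²) = √(0.00819 + 0.0525) = 0.246
Q = 0.0647, so δQ = 0.246 × 0.0647 = 0.0159.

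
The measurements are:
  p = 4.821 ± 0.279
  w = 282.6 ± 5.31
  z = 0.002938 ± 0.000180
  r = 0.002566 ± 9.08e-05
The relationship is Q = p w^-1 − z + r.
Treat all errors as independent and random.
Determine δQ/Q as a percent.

Let h = p·w^-1 = 0.01706. δh/h = √((1·δp/p)² + (-1·δw/w)²) = √(0.00335 + 0.000353) = 0.0608, so δh = 0.00104.
Q = h − z + r: δQ = √(δh² + δz² + δr²) = √(1.08e-06 + 3.24e-08 + 8.24e-09) = 0.00106
Q = 0.01669, so δQ/Q = 0.00106/0.01669 = 0.0634.

6.34%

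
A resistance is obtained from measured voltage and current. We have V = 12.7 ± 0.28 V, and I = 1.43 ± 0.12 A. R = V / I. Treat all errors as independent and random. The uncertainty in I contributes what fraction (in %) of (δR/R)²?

93.5%

(δR/R)² = (1·δV/V)² + (-1·δI/I)²
  V term: (1×0.0220)² = 0.000486
  I term: (-1×0.0839)² = 0.00704
Total = 0.00753. Share from I = 0.00704/0.00753 = 0.935.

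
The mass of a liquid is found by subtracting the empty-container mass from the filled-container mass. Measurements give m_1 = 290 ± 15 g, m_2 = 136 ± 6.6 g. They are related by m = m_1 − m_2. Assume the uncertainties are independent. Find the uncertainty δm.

16.4 g

Each term contributes (cᵢ δxᵢ)² to (δm)²:
  (δm_1)² = 225;  (δm_2)² = 43.6
δm = √(269) = 16.4 g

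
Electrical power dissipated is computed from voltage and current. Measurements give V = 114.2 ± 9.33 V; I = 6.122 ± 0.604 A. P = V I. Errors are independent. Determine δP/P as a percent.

12.8%

Each factor contributes (exponent × relative error)² to (δP/P)²:
  (1·δV/V)² = (1×0.0817)² = 0.00667;  (1·δI/I)² = (1×0.0987)² = 0.00973
δP/P = √(0.0164) = 0.128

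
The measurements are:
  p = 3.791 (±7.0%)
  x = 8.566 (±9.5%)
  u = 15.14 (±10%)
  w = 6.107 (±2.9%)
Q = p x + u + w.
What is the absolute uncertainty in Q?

4.12

Let h = p·x = 32.47. δh/h = √((1·δp/p)² + (1·δx/x)²) = √(0.00490 + 0.00903) = 0.118, so δh = 3.83.
Q = h + u + w: δQ = √(δh² + δu² + δw²) = √(14.7 + 2.29 + 0.0314) = 4.12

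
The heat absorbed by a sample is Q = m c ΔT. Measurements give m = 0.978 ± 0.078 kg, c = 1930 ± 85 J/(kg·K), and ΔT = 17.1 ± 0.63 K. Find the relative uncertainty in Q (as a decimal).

Each factor contributes (exponent × relative error)² to (δQ/Q)²:
  (1·δm/m)² = (1×0.0798)² = 0.00636;  (1·δc/c)² = (1×0.0440)² = 0.00194;  (1·δΔT/ΔT)² = (1×0.0368)² = 0.00136
δQ/Q = √(0.00966) = 0.0983

0.0983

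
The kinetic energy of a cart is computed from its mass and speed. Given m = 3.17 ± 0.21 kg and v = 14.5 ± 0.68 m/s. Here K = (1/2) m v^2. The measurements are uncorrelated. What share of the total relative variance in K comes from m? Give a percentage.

(δK/K)² = (1·δm/m)² + (2·δv/v)²
  m term: (1×0.0662)² = 0.00439
  v term: (2×0.0469)² = 0.00880
Total = 0.0132. Share from m = 0.00439/0.0132 = 0.333.

33.3%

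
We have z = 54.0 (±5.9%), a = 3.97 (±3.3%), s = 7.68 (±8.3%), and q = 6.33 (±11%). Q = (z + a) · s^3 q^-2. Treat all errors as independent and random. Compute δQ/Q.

0.337

Let u = z + a = 58.0. δu = √(δz² + δa²) = √(10.2 + 0.0172) = 3.19, so δu/u = 0.0550.
Q is then a monomial in u, s, q:
δQ/Q = √((δu/u)² + (3·δs/s)² + (-2·δq/q)²) = √(0.00303 + 0.0620 + 0.0484) = 0.337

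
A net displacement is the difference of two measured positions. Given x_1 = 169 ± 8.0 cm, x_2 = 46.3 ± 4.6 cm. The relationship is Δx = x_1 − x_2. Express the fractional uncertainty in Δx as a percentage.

Each term contributes (cᵢ δxᵢ)² to (δΔx)²:
  (δx_1)² = 64.0;  (δx_2)² = 21.2
δΔx = √(85.2) = 9.23 cm
Δx = 123 cm, so δΔx/Δx = 9.23/123 = 0.0752.

7.52%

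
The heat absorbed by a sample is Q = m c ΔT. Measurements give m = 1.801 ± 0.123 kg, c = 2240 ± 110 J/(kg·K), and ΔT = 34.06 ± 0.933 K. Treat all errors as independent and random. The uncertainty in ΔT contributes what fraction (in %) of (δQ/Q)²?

(δQ/Q)² = (1·δm/m)² + (1·δc/c)² + (1·δΔT/ΔT)²
  m term: (1×0.0683)² = 0.00466
  c term: (1×0.0491)² = 0.00241
  ΔT term: (1×0.0274)² = 0.000750
Total = 0.00783. Share from ΔT = 0.000750/0.00783 = 0.0959.

9.59%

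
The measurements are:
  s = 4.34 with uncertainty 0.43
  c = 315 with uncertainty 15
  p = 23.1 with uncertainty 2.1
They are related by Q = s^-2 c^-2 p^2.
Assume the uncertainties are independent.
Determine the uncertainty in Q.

Products/powers → add relative errors in quadrature, weighted by exponent:
  (-2·δs/s)² = (-2×0.0991)² = 0.0393;  (-2·δc/c)² = (-2×0.0476)² = 0.00907;  (2·δp/p)² = (2×0.0909)² = 0.0331
δQ/Q = √(0.0814) = 0.285
Q = 0.000286, so δQ = 0.285 × 0.000286 = 8.15e-05.

8.15e-05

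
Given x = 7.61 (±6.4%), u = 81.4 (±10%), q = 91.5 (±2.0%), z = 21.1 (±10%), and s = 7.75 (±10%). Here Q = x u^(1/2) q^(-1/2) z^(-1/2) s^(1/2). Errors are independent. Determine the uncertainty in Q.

Each factor contributes (exponent × relative error)² to (δQ/Q)²:
  (1·δx/x)² = (1×0.0640)² = 0.00410;  (½·δu/u)² = (0.5×0.100)² = 0.00250;  (−½·δq/q)² = (-0.5×0.0200)² = 0.000100;  (−½·δz/z)² = (-0.5×0.100)² = 0.00250;  (½·δs/s)² = (0.5×0.100)² = 0.00250
δQ/Q = √(0.0117) = 0.108
Q = 4.35, so δQ = 0.108 × 4.35 = 0.470.

0.470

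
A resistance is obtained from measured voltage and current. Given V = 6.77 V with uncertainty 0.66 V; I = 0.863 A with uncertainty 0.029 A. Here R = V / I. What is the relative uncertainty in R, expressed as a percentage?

Each factor contributes (exponent × relative error)² to (δR/R)²:
  (1·δV/V)² = (1×0.0975)² = 0.00950;  (-1·δI/I)² = (-1×0.0336)² = 0.00113
δR/R = √(0.0106) = 0.103

10.3%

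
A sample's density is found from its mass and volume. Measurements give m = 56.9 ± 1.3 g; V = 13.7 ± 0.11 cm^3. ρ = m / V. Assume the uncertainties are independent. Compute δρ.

0.101 g/cm^3

Products/powers → add relative errors in quadrature, weighted by exponent:
  (1·δm/m)² = (1×0.0228)² = 0.000522;  (-1·δV/V)² = (-1×0.00803)² = 6.45e-05
δρ/ρ = √(0.000586) = 0.0242
ρ = 4.15 g/cm^3, so δρ = 0.0242 × 4.15 = 0.101 g/cm^3.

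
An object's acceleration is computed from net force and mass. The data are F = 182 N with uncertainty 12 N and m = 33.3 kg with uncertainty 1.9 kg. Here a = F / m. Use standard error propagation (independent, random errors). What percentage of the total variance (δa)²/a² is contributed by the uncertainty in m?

(δa/a)² = (1·δF/F)² + (-1·δm/m)²
  F term: (1×0.0659)² = 0.00435
  m term: (-1×0.0571)² = 0.00326
Total = 0.00760. Share from m = 0.00326/0.00760 = 0.428.

42.8%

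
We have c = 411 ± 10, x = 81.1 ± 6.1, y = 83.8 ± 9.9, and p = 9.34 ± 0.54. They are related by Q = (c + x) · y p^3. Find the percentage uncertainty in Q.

21.1%

Let u = c + x = 492. δu = √(δc² + δx²) = √(100 + 37.2) = 11.7, so δu/u = 0.0238.
Q is then a monomial in u, y, p:
δQ/Q = √((δu/u)² + (1·δy/y)² + (3·δp/p)²) = √(0.000567 + 0.0140 + 0.0301) = 0.211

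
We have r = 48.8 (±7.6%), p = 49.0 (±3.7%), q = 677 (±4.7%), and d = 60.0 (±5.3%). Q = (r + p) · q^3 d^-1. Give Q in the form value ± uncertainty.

(5.06 ± 0.791) × 10^8

Let u = r + p = 97.8. δu = √(δr² + δp²) = √(13.8 + 3.29) = 4.13, so δu/u = 0.0422.
Q is then a monomial in u, q, d:
δQ/Q = √((δu/u)² + (3·δq/q)² + (-1·δd/d)²) = √(0.00178 + 0.0199 + 0.00281) = 0.156
Q = 5.06e+08, so δQ = 0.156 × 5.06e+08 = 7.91e+07.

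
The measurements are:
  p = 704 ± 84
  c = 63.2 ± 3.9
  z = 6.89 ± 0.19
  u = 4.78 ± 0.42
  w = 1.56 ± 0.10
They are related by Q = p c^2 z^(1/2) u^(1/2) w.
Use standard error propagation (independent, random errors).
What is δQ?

Products/powers → add relative errors in quadrature, weighted by exponent:
  (1·δp/p)² = (1×0.119)² = 0.0142;  (2·δc/c)² = (2×0.0617)² = 0.0152;  (½·δz/z)² = (0.5×0.0276)² = 0.000190;  (½·δu/u)² = (0.5×0.0879)² = 0.00193;  (1·δw/w)² = (1×0.0641)² = 0.00411
δQ/Q = √(0.0357) = 0.189
Q = 2.52e+07, so δQ = 0.189 × 2.52e+07 = 4.76e+06.

4.76e+06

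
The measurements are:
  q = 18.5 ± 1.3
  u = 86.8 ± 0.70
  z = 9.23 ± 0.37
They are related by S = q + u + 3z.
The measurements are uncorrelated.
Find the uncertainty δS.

Sums and differences: (δS)² = Σ (cᵢ δxᵢ)².
  (δq)² = 1.69;  (δu)² = 0.490;  (3·δz)² = 1.23
δS = √(3.41) = 1.85

1.85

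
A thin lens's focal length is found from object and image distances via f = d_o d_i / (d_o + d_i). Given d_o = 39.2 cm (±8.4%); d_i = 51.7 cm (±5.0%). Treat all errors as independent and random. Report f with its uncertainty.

22.3 ± 1.17 cm

∂f/∂d_o = (d_i/(d_o+d_i))² = 0.323;  ∂f/∂d_i = (d_o/(d_o+d_i))² = 0.186
δf = √((∂f/∂d_o · δd_o)² + (∂f/∂d_i · δd_i)²) = √(1.13 + 0.231) = 1.17 cm
f = 22.3 cm.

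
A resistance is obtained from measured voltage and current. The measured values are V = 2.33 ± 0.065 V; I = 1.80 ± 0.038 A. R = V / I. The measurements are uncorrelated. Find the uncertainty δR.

0.0453 Ω

Relative error in a monomial: (δR/R)² = Σ (nᵢ · δxᵢ/xᵢ)².
  (1·δV/V)² = (1×0.0279)² = 0.000778;  (-1·δI/I)² = (-1×0.0211)² = 0.000446
δR/R = √(0.00122) = 0.0350
R = 1.29 Ω, so δR = 0.0350 × 1.29 = 0.0453 Ω.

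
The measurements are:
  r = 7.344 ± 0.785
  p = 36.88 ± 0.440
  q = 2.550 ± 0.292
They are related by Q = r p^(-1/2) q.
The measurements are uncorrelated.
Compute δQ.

0.483

For a monomial Q ∝ r, p^(-1/2), q, fractional errors add in quadrature:
  (1·δr/r)² = (1×0.107)² = 0.0114;  (−½·δp/p)² = (-0.5×0.0119)² = 3.56e-05;  (1·δq/q)² = (1×0.115)² = 0.0131
δQ/Q = √(0.0246) = 0.157
Q = 3.084, so δQ = 0.157 × 3.084 = 0.483.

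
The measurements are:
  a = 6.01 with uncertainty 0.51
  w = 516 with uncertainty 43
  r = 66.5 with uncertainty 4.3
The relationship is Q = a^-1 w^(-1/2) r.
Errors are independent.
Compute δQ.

Products/powers → add relative errors in quadrature, weighted by exponent:
  (-1·δa/a)² = (-1×0.0849)² = 0.00720;  (−½·δw/w)² = (-0.5×0.0833)² = 0.00174;  (1·δr/r)² = (1×0.0647)² = 0.00418
δQ/Q = √(0.0131) = 0.115
Q = 0.487, so δQ = 0.115 × 0.487 = 0.0558.

0.0558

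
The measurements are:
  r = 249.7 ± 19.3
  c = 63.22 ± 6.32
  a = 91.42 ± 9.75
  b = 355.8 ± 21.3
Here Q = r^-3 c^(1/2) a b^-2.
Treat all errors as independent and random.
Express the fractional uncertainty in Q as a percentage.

28.6%

Each factor contributes (exponent × relative error)² to (δQ/Q)²:
  (-3·δr/r)² = (-3×0.0773)² = 0.0538;  (½·δc/c)² = (0.5×0.1000)² = 0.00250;  (1·δa/a)² = (1×0.107)² = 0.0114;  (-2·δb/b)² = (-2×0.0599)² = 0.0143
δQ/Q = √(0.0820) = 0.286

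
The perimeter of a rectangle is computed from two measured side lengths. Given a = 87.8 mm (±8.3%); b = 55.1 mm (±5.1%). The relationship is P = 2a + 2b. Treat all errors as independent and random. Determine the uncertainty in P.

Sums and differences: (δP)² = Σ (cᵢ δxᵢ)².
  (2·δa)² = 212;  (2·δb)² = 31.6
δP = √(244) = 15.6 mm

15.6 mm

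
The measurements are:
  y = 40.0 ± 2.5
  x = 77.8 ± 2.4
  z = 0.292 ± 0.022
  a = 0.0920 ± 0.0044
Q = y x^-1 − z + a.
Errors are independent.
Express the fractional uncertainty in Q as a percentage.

13.5%

Let p = y·x^-1 = 0.514. δp/p = √((1·δy/y)² + (-1·δx/x)²) = √(0.00391 + 0.000952) = 0.0697, so δp = 0.0358.
Q = p − z + a: δQ = √(δp² + δz² + δa²) = √(0.00128 + 0.000484 + 1.94e-05) = 0.0423
Q = 0.314, so δQ/Q = 0.0423/0.314 = 0.135.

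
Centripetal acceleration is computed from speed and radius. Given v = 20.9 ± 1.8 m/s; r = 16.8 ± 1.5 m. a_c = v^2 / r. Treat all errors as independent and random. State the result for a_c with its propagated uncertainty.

26.0 ± 5.04 m/s^2

Products/powers → add relative errors in quadrature, weighted by exponent:
  (2·δv/v)² = (2×0.0861)² = 0.0297;  (-1·δr/r)² = (-1×0.0893)² = 0.00797
δa_c/a_c = √(0.0376) = 0.194
a_c = 26.0 m/s^2, so δa_c = 0.194 × 26.0 = 5.04 m/s^2.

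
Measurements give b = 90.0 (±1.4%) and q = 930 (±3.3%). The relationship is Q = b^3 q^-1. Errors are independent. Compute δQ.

Products/powers → add relative errors in quadrature, weighted by exponent:
  (3·δb/b)² = (3×0.0140)² = 0.00176;  (-1·δq/q)² = (-1×0.0330)² = 0.00109
δQ/Q = √(0.00285) = 0.0534
Q = 784, so δQ = 0.0534 × 784 = 41.9.

41.9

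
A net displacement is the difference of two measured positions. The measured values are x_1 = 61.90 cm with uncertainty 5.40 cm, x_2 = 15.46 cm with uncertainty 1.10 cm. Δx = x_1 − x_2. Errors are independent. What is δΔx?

For a sum/difference, combine absolute errors in quadrature:
  (δx_1)² = 29.2;  (δx_2)² = 1.21
δΔx = √(30.4) = 5.51 cm

5.51 cm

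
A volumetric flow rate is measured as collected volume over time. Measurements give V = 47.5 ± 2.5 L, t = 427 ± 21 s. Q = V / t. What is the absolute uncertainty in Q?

For a monomial Q ∝ V, t^-1, fractional errors add in quadrature:
  (1·δV/V)² = (1×0.0526)² = 0.00277;  (-1·δt/t)² = (-1×0.0492)² = 0.00242
δQ/Q = √(0.00519) = 0.0720
Q = 0.111 L/s, so δQ = 0.0720 × 0.111 = 0.00801 L/s.

0.00801 L/s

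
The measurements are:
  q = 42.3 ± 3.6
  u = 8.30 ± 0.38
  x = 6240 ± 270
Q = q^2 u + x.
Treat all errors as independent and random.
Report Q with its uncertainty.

21100 ± 2630

Let p = q^2·u = 14900. δp/p = √((2·δq/q)² + (1·δu/u)²) = √(0.0290 + 0.00210) = 0.176, so δp = 2620.
Q = p + x: δQ = √(δp² + δx²) = √(6.85e+06 + 72900) = 2630
Q = 21100.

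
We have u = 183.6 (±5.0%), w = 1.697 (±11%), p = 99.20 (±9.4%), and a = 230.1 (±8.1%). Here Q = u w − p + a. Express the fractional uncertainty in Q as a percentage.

9.73%

Let h = u·w = 311.6. δh/h = √((1·δu/u)² + (1·δw/w)²) = √(0.00250 + 0.0121) = 0.121, so δh = 37.6.
Q = h − p + a: δQ = √(δh² + δp² + δa²) = √(1420 + 87.0 + 347) = 43.0
Q = 442.5, so δQ/Q = 43.0/442.5 = 0.0973.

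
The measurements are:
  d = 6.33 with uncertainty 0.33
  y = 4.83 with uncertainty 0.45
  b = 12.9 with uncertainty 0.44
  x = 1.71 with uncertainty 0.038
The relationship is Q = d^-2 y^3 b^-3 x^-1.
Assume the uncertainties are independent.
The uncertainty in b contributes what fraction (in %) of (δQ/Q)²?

(δQ/Q)² = (-2·δd/d)² + (3·δy/y)² + (-3·δb/b)² + (-1·δx/x)²
  d term: (-2×0.0521)² = 0.0109
  y term: (3×0.0932)² = 0.0781
  b term: (-3×0.0341)² = 0.0105
  x term: (-1×0.0222)² = 0.000494
Total = 0.1000. Share from b = 0.0105/0.1000 = 0.105.

10.5%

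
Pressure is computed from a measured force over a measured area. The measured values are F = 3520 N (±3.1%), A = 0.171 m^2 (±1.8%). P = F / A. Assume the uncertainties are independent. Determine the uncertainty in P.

738 Pa

For a monomial P ∝ F, A^-1, fractional errors add in quadrature:
  (1·δF/F)² = (1×0.0310)² = 0.000961;  (-1·δA/A)² = (-1×0.0180)² = 0.000324
δP/P = √(0.00129) = 0.0358
P = 20600 Pa, so δP = 0.0358 × 20600 = 738 Pa.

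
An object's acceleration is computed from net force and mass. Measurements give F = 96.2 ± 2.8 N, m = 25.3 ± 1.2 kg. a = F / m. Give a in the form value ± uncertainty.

3.80 ± 0.212 m/s^2

Each factor contributes (exponent × relative error)² to (δa/a)²:
  (1·δF/F)² = (1×0.0291)² = 0.000847;  (-1·δm/m)² = (-1×0.0474)² = 0.00225
δa/a = √(0.00310) = 0.0556
a = 3.80 m/s^2, so δa = 0.0556 × 3.80 = 0.212 m/s^2.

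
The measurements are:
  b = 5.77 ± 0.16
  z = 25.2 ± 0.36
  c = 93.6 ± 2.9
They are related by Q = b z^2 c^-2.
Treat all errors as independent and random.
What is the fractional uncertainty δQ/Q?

Q is a product of powers, so relative uncertainties combine in quadrature:
  (1·δb/b)² = (1×0.0277)² = 0.000769;  (2·δz/z)² = (2×0.0143)² = 0.000816;  (-2·δc/c)² = (-2×0.0310)² = 0.00384
δQ/Q = √(0.00543) = 0.0737

0.0737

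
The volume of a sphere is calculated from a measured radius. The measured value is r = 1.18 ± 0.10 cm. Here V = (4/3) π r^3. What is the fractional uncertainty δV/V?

0.254

For a monomial V ∝ r^3, fractional errors add in quadrature:
  (3·δr/r)² = (3×0.0847)² = 0.0646
δV/V = √(0.0646) = 0.254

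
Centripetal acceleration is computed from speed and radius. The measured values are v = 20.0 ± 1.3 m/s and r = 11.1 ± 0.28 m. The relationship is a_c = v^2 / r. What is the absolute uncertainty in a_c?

Since a_c is a product/quotient, work with relative uncertainties:
  (2·δv/v)² = (2×0.0650)² = 0.0169;  (-1·δr/r)² = (-1×0.0252)² = 0.000636
δa_c/a_c = √(0.0175) = 0.132
a_c = 36.0 m/s^2, so δa_c = 0.132 × 36.0 = 4.77 m/s^2.

4.77 m/s^2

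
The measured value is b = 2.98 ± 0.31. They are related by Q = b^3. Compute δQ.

8.26

Each factor contributes (exponent × relative error)² to (δQ/Q)²:
  (3·δb/b)² = (3×0.104)² = 0.0974
δQ/Q = √(0.0974) = 0.312
Q = 26.5, so δQ = 0.312 × 26.5 = 8.26.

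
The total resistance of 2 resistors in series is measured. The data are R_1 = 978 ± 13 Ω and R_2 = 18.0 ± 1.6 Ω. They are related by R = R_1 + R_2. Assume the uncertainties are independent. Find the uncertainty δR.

R is a linear combination, so absolute uncertainties add in quadrature:
  (δR_1)² = 169;  (δR_2)² = 2.56
δR = √(172) = 13.1 Ω

13.1 Ω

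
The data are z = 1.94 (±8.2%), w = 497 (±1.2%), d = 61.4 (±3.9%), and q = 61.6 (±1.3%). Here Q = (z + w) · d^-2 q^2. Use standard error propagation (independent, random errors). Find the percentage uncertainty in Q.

8.31%

Let u = z + w = 499. δu = √(δz² + δw²) = √(0.0253 + 35.6) = 5.97, so δu/u = 0.0120.
Q is then a monomial in u, d, q:
δQ/Q = √((δu/u)² + (-2·δd/d)² + (2·δq/q)²) = √(0.000143 + 0.00608 + 0.000676) = 0.0831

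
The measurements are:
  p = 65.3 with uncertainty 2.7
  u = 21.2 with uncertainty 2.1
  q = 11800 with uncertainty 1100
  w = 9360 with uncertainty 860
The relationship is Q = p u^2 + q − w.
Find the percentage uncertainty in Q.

19.2%

Let h = p·u^2 = 29300. δh/h = √((1·δp/p)² + (2·δu/u)²) = √(0.00171 + 0.0392) = 0.202, so δh = 5940.
Q = h + q − w: δQ = √(δh² + δq² + δw²) = √(3.53e+07 + 1.21e+06 + 7.4e+05) = 6100
Q = 31800, so δQ/Q = 6100/31800 = 0.192.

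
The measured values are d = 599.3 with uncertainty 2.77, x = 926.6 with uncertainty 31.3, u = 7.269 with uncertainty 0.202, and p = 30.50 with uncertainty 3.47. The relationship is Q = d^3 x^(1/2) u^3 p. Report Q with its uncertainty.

Each factor contributes (exponent × relative error)² to (δQ/Q)²:
  (3·δd/d)² = (3×0.00462)² = 0.000192;  (½·δx/x)² = (0.5×0.0338)² = 0.000285;  (3·δu/u)² = (3×0.0278)² = 0.00695;  (1·δp/p)² = (1×0.114)² = 0.0129
δQ/Q = √(0.0204) = 0.143
Q = 7.675e+13, so δQ = 0.143 × 7.675e+13 = 1.1e+13.

(7.675 ± 1.10) × 10^13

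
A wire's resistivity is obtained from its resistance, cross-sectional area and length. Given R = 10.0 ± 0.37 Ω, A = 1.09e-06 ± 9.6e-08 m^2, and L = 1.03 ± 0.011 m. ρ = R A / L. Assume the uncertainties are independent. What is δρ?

Products/powers → add relative errors in quadrature, weighted by exponent:
  (1·δR/R)² = (1×0.0370)² = 0.00137;  (1·δA/A)² = (1×0.0881)² = 0.00776;  (-1·δL/L)² = (-1×0.0107)² = 0.000114
δρ/ρ = √(0.00924) = 0.0961
ρ = 1.06e-05 Ω·m, so δρ = 0.0961 × 1.06e-05 = 1.02e-06 Ω·m.

1.02e-06 Ω·m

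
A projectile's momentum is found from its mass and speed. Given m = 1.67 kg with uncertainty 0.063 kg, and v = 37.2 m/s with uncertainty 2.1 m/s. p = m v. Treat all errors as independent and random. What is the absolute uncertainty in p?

4.22 kg·m/s

Products/powers → add relative errors in quadrature, weighted by exponent:
  (1·δm/m)² = (1×0.0377)² = 0.00142;  (1·δv/v)² = (1×0.0565)² = 0.00319
δp/p = √(0.00461) = 0.0679
p = 62.1 kg·m/s, so δp = 0.0679 × 62.1 = 4.22 kg·m/s.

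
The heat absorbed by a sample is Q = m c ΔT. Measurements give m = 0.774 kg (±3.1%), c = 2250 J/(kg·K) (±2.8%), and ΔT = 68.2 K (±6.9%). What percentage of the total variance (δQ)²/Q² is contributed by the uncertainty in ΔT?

73.2%

(δQ/Q)² = (1·δm/m)² + (1·δc/c)² + (1·δΔT/ΔT)²
  m term: (1×0.0310)² = 0.000961
  c term: (1×0.0280)² = 0.000784
  ΔT term: (1×0.0690)² = 0.00476
Total = 0.00651. Share from ΔT = 0.00476/0.00651 = 0.732.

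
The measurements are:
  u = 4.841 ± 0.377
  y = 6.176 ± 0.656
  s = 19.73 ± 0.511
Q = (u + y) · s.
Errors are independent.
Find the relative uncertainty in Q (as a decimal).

Let w = u + y = 11.02. δw = √(δu² + δy²) = √(0.142 + 0.430) = 0.757, so δw/w = 0.0687.
Q is then a monomial in w, s:
δQ/Q = √((δw/w)² + (1·δs/s)²) = √(0.00472 + 0.000671) = 0.0734

0.0734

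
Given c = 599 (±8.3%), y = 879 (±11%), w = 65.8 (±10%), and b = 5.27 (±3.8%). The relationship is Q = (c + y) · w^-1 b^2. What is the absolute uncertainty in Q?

Let u = c + y = 1480. δu = √(δc² + δy²) = √(2470 + 9350) = 109, so δu/u = 0.0736.
Q is then a monomial in u, w, b:
δQ/Q = √((δu/u)² + (-1·δw/w)² + (2·δb/b)²) = √(0.00541 + 0.0100 + 0.00578) = 0.146
Q = 624, so δQ = 0.146 × 624 = 90.8.

90.8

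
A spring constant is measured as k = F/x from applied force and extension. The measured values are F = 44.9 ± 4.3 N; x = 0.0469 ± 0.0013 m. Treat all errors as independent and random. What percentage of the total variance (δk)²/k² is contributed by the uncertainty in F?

(δk/k)² = (1·δF/F)² + (-1·δx/x)²
  F term: (1×0.0958)² = 0.00917
  x term: (-1×0.0277)² = 0.000768
Total = 0.00994. Share from F = 0.00917/0.00994 = 0.923.

92.3%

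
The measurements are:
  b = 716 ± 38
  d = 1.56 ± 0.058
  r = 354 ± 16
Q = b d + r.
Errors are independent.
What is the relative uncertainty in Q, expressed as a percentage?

Let p = b·d = 1120. δp/p = √((1·δb/b)² + (1·δd/d)²) = √(0.00282 + 0.00138) = 0.0648, so δp = 72.4.
Q = p + r: δQ = √(δp² + δr²) = √(5240 + 256) = 74.1
Q = 1470, so δQ/Q = 74.1/1470 = 0.0504.

5.04%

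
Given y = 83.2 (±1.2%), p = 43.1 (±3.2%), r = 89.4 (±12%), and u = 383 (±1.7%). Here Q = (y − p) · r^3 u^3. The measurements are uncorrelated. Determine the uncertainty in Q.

Let w = y − p = 40.1. δw = √(δy² + δp²) = √(0.997 + 1.90) = 1.70, so δw/w = 0.0425.
Q is then a monomial in w, r, u:
δQ/Q = √((δw/w)² + (3·δr/r)² + (3·δu/u)²) = √(0.00180 + 0.130 + 0.00260) = 0.366
Q = 1.61e+15, so δQ = 0.366 × 1.61e+15 = 5.89e+14.

5.89e+14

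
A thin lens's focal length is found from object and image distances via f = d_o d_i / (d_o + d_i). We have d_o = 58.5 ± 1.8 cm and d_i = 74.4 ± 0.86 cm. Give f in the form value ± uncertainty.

∂f/∂d_o = (d_i/(d_o+d_i))² = 0.313;  ∂f/∂d_i = (d_o/(d_o+d_i))² = 0.194
δf = √((∂f/∂d_o · δd_o)² + (∂f/∂d_i · δd_i)²) = √(0.318 + 0.0278) = 0.588 cm
f = 32.7 cm.

32.7 ± 0.588 cm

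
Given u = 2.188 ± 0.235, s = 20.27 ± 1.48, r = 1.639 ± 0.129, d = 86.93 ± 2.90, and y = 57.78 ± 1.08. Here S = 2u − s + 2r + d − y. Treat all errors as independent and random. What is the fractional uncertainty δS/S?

0.210

S is a linear combination, so absolute uncertainties add in quadrature:
  (2·δu)² = 0.221;  (δs)² = 2.19;  (2·δr)² = 0.0666;  (δd)² = 8.41;  (δy)² = 1.17
δS = √(12.1) = 3.47
S = 16.53, so δS/S = 3.47/16.53 = 0.210.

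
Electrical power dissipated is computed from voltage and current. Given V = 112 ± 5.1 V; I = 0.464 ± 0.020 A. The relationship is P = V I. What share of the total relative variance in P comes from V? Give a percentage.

(δP/P)² = (1·δV/V)² + (1·δI/I)²
  V term: (1×0.0455)² = 0.00207
  I term: (1×0.0431)² = 0.00186
Total = 0.00393. Share from V = 0.00207/0.00393 = 0.527.

52.7%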